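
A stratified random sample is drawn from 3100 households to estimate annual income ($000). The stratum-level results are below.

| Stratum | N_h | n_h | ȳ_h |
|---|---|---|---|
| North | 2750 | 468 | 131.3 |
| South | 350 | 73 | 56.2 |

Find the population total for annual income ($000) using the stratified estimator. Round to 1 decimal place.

τ̂_st = Σ N_h ȳ_h = 2750·131.3 + 350·56.2 = 380745.0

τ̂_st ≈ 380745.0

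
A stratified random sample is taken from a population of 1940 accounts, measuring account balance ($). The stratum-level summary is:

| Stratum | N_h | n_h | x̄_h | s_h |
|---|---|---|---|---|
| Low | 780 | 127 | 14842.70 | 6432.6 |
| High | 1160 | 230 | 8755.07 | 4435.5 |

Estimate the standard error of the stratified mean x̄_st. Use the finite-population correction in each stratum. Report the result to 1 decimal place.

V̂(x̄_st) = Σ W_h² (1 − n_h/N_h) s_h²/n_h, with W_h = N_h/N and N = 1940:
  stratum Low: (780/1940)²·(1 − 127/780)·6432.6²/127 = 44093.4
  stratum High: (1160/1940)²·(1 − 230/1160)·4435.5²/230 = 24518.6
V̂(x̄_st) = 68612
SE(x̄_st) = √68612 = 261.939

SE(x̄_st) ≈ 261.9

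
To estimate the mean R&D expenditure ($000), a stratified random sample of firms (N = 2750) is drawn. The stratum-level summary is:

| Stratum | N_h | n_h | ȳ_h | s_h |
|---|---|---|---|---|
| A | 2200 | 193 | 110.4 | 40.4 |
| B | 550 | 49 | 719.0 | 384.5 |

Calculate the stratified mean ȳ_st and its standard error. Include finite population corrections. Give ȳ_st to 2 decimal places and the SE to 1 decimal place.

ȳ_st ≈ 232.12, SE ≈ 10.7

ȳ_st = Σ W_h ȳ_h = (2200·110.4 + 550·719.0)/2750 = 232.12000
V̂(ȳ_st) = Σ W_h² (1 − n_h/N_h) s_h²/n_h, with W_h = N_h/N and N = 2750:
  stratum A: (2200/2750)²·(1 − 193/2200)·40.4²/193 = 4.93753
  stratum B: (550/2750)²·(1 − 49/550)·384.5²/49 = 109.934
V̂(ȳ_st) = 114.871
SE(ȳ_st) = √114.871 = 10.7178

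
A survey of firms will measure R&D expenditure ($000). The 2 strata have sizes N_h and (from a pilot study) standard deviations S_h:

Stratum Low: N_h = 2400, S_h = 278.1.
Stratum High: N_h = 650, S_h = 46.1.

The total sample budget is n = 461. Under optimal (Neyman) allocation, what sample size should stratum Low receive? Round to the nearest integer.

Neyman allocation: n_h = n · N_h S_h / Σ N_i S_i, with n = 461.
  stratum Low: N_h·S_h = 2400·278.1 = 667440.00
  stratum High: N_h·S_h = 650·46.1 = 29965.00
Σ N_h S_h = 697405.00
n for stratum Low = 461·667440.00/697405.00 = 441.192 → 441

441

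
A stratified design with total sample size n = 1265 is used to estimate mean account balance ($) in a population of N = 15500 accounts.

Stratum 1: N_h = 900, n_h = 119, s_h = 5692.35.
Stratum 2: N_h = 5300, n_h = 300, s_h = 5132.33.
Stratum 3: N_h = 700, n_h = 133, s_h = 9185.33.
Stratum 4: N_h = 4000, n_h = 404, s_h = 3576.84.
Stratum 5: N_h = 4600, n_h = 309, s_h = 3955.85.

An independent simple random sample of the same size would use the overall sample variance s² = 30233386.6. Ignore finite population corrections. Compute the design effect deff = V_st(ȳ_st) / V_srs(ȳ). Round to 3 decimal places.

V̂(ȳ_st) = Σ W_h² s_h²/n_h, with W_h = N_h/N and N = 15500:
  stratum 1: (900/15500)²·5692.35²/119 = 918.032
  stratum 2: (5300/15500)²·5132.33²/300 = 10265.9
  stratum 3: (700/15500)²·9185.33²/133 = 1293.81
  stratum 4: (4000/15500)²·3576.84²/404 = 2108.99
  stratum 5: (4600/15500)²·3955.85²/309 = 4460.4
V_st = 19047.1
V_srs = s²/n = 30233386.6/1265 = 23899.9
deff = V_st / V_srs = 19047.1/23899.9 = 0.7970

deff ≈ 0.797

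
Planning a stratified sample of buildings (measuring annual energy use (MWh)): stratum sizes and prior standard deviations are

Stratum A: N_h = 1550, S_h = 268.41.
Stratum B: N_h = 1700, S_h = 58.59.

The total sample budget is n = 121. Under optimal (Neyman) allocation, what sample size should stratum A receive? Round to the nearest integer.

98

Neyman allocation: n_h = n · N_h S_h / Σ N_i S_i, with n = 121.
  stratum A: N_h·S_h = 1550·268.41 = 416035.50
  stratum B: N_h·S_h = 1700·58.59 = 99603.00
Σ N_h S_h = 515638.50
n for stratum A = 121·416035.50/515638.50 = 97.627 → 98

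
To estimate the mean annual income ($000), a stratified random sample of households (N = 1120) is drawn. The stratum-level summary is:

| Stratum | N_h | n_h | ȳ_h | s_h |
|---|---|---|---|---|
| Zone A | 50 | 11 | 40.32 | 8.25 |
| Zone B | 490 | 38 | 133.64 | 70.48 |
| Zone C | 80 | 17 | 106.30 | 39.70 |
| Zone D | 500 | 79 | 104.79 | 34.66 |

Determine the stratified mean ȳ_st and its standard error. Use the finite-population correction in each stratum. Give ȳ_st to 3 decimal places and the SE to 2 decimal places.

ȳ_st = Σ W_h ȳ_h = (50·40.32 + 490·133.64 + 80·106.30 + 500·104.79)/1120 = 114.64161
V̂(ȳ_st) = Σ W_h² (1 − n_h/N_h) s_h²/n_h, with W_h = N_h/N and N = 1120:
  stratum Zone A: (50/1120)²·(1 − 11/50)·8.25²/11 = 0.00961864
  stratum Zone B: (490/1120)²·(1 − 38/490)·70.48²/38 = 23.0806
  stratum Zone C: (80/1120)²·(1 − 17/80)·39.70²/17 = 0.3725
  stratum Zone D: (500/1120)²·(1 − 79/500)·34.66²/79 = 2.5518
V̂(ȳ_st) = 26.0145
SE(ȳ_st) = √26.0145 = 5.10044

ȳ_st ≈ 114.642, SE ≈ 5.10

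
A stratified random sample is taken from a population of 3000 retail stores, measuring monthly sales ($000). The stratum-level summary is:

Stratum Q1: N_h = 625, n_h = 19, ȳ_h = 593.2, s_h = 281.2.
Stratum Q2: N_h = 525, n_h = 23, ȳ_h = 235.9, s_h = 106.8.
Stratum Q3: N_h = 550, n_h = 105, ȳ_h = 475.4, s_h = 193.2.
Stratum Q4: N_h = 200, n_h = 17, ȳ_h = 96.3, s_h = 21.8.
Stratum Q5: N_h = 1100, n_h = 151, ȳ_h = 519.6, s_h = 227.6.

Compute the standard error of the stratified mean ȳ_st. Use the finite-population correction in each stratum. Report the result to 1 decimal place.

SE(ȳ_st) ≈ 15.5

V̂(ȳ_st) = Σ W_h² (1 − n_h/N_h) s_h²/n_h, with W_h = N_h/N and N = 3000:
  stratum Q1: (625/3000)²·(1 − 19/625)·281.2²/19 = 175.141
  stratum Q2: (525/3000)²·(1 − 23/525)·106.8²/23 = 14.5223
  stratum Q3: (550/3000)²·(1 − 105/550)·193.2²/105 = 9.6673
  stratum Q4: (200/3000)²·(1 − 17/200)·21.8²/17 = 0.113685
  stratum Q5: (1100/3000)²·(1 − 151/1100)·227.6²/151 = 39.7909
V̂(ȳ_st) = 239.235
SE(ȳ_st) = √239.235 = 15.4672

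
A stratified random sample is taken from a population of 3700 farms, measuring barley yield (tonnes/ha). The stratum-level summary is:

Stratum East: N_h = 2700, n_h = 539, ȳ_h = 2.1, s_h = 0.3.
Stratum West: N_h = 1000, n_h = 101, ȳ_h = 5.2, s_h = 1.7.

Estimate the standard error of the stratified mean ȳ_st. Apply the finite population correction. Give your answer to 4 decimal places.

V̂(ȳ_st) = Σ W_h² (1 − n_h/N_h) s_h²/n_h, with W_h = N_h/N and N = 3700:
  stratum East: (2700/3700)²·(1 − 539/2700)·0.3²/539 = 7.11654e-05
  stratum West: (1000/3700)²·(1 − 101/1000)·1.7²/101 = 0.00187903
V̂(ȳ_st) = 0.00195019
SE(ȳ_st) = √0.00195019 = 0.044161

SE(ȳ_st) ≈ 0.0442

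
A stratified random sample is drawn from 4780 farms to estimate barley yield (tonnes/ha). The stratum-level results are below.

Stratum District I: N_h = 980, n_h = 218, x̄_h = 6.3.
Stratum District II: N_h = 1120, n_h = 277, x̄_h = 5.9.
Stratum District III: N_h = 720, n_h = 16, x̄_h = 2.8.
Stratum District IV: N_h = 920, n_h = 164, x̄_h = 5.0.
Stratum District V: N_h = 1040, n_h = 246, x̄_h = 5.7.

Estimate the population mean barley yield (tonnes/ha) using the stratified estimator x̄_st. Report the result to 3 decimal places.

N = Σ N_h = 4780. Stratum weights W_h = N_h/N.
x̄_st = (980·6.3 + 1120·5.9 + 720·2.8 + 920·5.0 + 1040·5.7) / 4780 = 5.29833

x̄_st ≈ 5.298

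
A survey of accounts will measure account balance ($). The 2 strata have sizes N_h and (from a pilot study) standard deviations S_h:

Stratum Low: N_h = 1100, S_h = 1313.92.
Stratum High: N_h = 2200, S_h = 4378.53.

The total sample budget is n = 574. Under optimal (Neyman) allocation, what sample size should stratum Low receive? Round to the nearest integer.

75

Neyman allocation: n_h = n · N_h S_h / Σ N_i S_i, with n = 574.
  stratum Low: N_h·S_h = 1100·1313.92 = 1445312.00
  stratum High: N_h·S_h = 2200·4378.53 = 9632766.00
Σ N_h S_h = 11078078.00
n for stratum Low = 574·1445312.00/11078078.00 = 74.887 → 75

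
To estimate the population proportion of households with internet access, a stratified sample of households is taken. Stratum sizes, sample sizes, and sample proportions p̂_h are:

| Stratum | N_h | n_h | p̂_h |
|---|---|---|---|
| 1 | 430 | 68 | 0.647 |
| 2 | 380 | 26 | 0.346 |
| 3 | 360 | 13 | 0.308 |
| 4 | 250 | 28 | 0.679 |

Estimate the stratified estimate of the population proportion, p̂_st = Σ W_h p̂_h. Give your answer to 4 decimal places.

N = 1420; stratum weights W_h = N_h/N.
p̂_st = Σ W_h p̂_h = (430·0.647 + 380·0.346 + 360·0.308 + 250·0.679)/1420 = 0.48614

p̂_st ≈ 0.4861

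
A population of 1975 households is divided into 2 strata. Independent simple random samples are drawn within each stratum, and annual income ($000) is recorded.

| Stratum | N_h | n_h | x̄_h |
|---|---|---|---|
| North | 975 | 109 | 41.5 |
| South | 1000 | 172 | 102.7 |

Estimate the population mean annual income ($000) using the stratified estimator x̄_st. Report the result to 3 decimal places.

N = Σ N_h = 1975. Stratum weights W_h = N_h/N.
x̄_st = (975·41.5 + 1000·102.7) / 1975 = 72.48734

x̄_st ≈ 72.487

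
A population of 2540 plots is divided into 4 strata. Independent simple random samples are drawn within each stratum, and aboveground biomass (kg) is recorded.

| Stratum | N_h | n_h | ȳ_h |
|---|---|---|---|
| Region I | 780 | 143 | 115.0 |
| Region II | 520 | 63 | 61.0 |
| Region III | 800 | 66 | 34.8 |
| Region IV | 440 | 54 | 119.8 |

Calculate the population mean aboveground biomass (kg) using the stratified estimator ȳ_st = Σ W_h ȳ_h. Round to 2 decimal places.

ȳ_st ≈ 79.52

N = Σ N_h = 2540. Stratum weights W_h = N_h/N.
ȳ_st = (780·115.0 + 520·61.0 + 800·34.8 + 440·119.8) / 2540 = 79.5165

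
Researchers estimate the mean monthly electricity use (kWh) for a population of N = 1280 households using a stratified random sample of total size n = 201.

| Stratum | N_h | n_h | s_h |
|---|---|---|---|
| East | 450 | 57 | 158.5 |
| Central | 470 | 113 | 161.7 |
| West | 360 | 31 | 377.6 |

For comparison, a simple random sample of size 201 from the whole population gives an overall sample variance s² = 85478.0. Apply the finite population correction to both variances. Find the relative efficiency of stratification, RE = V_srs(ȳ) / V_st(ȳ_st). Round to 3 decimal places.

V̂(ȳ_st) = Σ W_h² (1 − n_h/N_h) s_h²/n_h, with W_h = N_h/N and N = 1280:
  stratum East: (450/1280)²·(1 − 57/450)·158.5²/57 = 47.5739
  stratum Central: (470/1280)²·(1 − 113/470)·161.7²/113 = 23.6967
  stratum West: (360/1280)²·(1 − 31/360)·377.6²/31 = 332.492
V_st = 403.762
V_srs = (1 − 201/1280)·85478.0/201 = 358.484
Relative efficiency = V_srs / V_st = 358.484/403.762 = 0.8879

RE ≈ 0.888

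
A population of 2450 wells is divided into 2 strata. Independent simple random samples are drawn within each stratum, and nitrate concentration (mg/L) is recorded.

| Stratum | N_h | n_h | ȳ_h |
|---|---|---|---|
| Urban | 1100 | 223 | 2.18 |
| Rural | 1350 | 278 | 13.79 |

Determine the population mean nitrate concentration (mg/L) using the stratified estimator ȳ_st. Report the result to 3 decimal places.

ȳ_st ≈ 8.577

N = Σ N_h = 2450. Stratum weights W_h = N_h/N.
ȳ_st = (1100·2.18 + 1350·13.79) / 2450 = 8.57735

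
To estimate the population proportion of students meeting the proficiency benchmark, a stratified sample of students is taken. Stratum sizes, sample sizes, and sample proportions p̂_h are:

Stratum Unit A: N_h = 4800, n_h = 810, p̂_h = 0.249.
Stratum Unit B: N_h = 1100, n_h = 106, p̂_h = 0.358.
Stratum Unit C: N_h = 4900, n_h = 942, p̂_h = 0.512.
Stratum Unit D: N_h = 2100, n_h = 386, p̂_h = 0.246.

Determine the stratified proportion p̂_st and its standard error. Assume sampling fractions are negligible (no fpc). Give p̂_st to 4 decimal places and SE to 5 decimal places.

N = 12900; stratum weights W_h = N_h/N.
p̂_st = Σ W_h p̂_h = (4800·0.249 + 1100·0.358 + 4900·0.512 + 2100·0.246)/12900 = 0.35771
V̂(p̂_st) = Σ W_h² p̂_h(1−p̂_h)/(n_h−1):
  stratum Unit A: (4800/12900)²·0.249·0.751/809 = 3.20032e-05
  stratum Unit B: (1100/12900)²·0.358·0.642/105 = 1.5916e-05
  stratum Unit C: (4900/12900)²·0.512·0.488/941 = 3.83101e-05
  stratum Unit D: (2100/12900)²·0.246·0.754/385 = 1.27675e-05
V̂(p̂_st) = 9.89968e-05; SE = √V̂ = 0.00994971

p̂_st ≈ 0.3577, SE ≈ 0.00995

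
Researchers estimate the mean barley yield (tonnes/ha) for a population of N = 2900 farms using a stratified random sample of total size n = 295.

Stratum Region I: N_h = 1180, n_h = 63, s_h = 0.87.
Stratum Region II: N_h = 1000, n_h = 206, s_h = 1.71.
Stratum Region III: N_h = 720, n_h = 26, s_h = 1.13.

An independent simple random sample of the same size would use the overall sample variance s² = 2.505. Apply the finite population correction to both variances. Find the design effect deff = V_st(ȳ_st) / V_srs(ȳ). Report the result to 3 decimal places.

deff ≈ 0.805

V̂(ȳ_st) = Σ W_h² (1 − n_h/N_h) s_h²/n_h, with W_h = N_h/N and N = 2900:
  stratum Region I: (1180/2900)²·(1 − 63/1180)·0.87²/63 = 0.00188294
  stratum Region II: (1000/2900)²·(1 − 206/1000)·1.71²/206 = 0.00134014
  stratum Region III: (720/2900)²·(1 − 26/720)·1.13²/26 = 0.00291796
V_st = 0.00614104
V_srs = (1 − 295/2900)·2.505/295 = 0.00762773
deff = V_st / V_srs = 0.00614104/0.00762773 = 0.8051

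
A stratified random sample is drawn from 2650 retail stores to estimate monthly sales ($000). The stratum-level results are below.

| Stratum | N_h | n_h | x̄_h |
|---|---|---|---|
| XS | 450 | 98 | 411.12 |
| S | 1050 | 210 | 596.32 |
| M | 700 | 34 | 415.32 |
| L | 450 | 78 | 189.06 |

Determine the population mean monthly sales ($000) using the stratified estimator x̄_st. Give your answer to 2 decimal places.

x̄_st ≈ 447.90

N = Σ N_h = 2650. Stratum weights W_h = N_h/N.
x̄_st = (450·411.12 + 1050·596.32 + 700·415.32 + 450·189.06) / 2650 = 447.9023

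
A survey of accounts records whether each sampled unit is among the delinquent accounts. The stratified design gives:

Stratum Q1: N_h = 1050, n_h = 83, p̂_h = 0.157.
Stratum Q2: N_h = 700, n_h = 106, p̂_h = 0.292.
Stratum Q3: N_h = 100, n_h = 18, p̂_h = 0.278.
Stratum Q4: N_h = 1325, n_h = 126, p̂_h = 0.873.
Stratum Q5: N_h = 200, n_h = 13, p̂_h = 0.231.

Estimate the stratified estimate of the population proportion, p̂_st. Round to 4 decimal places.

N = 3375; stratum weights W_h = N_h/N.
p̂_st = Σ W_h p̂_h = (1050·0.157 + 700·0.292 + 100·0.278 + 1325·0.873 + 200·0.231)/3375 = 0.47407

p̂_st ≈ 0.4741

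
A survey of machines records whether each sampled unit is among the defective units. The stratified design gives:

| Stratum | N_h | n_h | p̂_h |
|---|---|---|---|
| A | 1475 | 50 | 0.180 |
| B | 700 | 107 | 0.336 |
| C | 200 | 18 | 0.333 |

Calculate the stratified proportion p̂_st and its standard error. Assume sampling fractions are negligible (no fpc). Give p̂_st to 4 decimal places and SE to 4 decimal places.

p̂_st ≈ 0.2389, SE ≈ 0.0379

N = 2375; stratum weights W_h = N_h/N.
p̂_st = Σ W_h p̂_h = (1475·0.180 + 700·0.336 + 200·0.333)/2375 = 0.23886
V̂(p̂_st) = Σ W_h² p̂_h(1−p̂_h)/(n_h−1):
  stratum A: (1475/2375)²·0.180·0.820/49 = 0.00116184
  stratum B: (700/2375)²·0.336·0.664/106 = 0.00018284
  stratum C: (200/2375)²·0.333·0.667/17 = 9.26518e-05
V̂(p̂_st) = 0.00143733; SE = √V̂ = 0.0379122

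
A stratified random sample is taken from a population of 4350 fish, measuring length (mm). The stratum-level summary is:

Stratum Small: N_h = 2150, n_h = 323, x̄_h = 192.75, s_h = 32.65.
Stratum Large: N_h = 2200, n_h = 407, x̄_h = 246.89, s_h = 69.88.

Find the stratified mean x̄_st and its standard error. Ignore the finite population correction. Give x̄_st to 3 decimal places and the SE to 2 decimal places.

x̄_st ≈ 220.131, SE ≈ 1.97

x̄_st = Σ W_h x̄_h = (2150·192.75 + 2200·246.89)/4350 = 220.13115
V̂(x̄_st) = Σ W_h² s_h²/n_h, with W_h = N_h/N and N = 4350:
  stratum Small: (2150/4350)²·32.65²/323 = 0.806236
  stratum Large: (2200/4350)²·69.88²/407 = 3.06887
V̂(x̄_st) = 3.8751
SE(x̄_st) = √3.8751 = 1.96853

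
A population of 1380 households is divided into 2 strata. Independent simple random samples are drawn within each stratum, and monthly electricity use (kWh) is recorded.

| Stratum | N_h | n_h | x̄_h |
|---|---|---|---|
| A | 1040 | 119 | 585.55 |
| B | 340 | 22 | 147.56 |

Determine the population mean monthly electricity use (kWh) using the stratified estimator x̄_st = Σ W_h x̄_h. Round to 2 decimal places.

N = Σ N_h = 1380. Stratum weights W_h = N_h/N.
x̄_st = (1040·585.55 + 340·147.56) / 1380 = 477.6394

x̄_st ≈ 477.64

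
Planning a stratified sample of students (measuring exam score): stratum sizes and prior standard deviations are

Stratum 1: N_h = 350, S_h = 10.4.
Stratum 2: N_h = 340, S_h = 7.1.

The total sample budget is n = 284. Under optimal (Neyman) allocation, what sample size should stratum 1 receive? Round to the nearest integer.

171

Neyman allocation: n_h = n · N_h S_h / Σ N_i S_i, with n = 284.
  stratum 1: N_h·S_h = 350·10.4 = 3640.00
  stratum 2: N_h·S_h = 340·7.1 = 2414.00
Σ N_h S_h = 6054.00
n for stratum 1 = 284·3640.00/6054.00 = 170.757 → 171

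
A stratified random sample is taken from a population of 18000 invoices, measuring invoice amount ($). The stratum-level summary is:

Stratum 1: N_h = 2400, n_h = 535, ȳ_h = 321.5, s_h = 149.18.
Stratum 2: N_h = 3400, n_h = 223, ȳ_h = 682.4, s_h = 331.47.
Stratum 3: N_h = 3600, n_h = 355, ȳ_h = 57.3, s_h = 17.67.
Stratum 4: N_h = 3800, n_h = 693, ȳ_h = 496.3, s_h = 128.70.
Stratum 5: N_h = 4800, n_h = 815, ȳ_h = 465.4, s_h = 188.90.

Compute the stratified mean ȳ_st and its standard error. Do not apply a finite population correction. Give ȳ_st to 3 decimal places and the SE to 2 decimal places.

ȳ_st = Σ W_h ȳ_h = (2400·321.5 + 3400·682.4 + 3600·57.3 + 3800·496.3 + 4800·465.4)/18000 = 412.10556
V̂(ȳ_st) = Σ W_h² s_h²/n_h, with W_h = N_h/N and N = 18000:
  stratum 1: (2400/18000)²·149.18²/535 = 0.739511
  stratum 2: (3400/18000)²·331.47²/223 = 17.5791
  stratum 3: (3600/18000)²·17.67²/355 = 0.0351807
  stratum 4: (3800/18000)²·128.70²/693 = 1.06524
  stratum 5: (4800/18000)²·188.90²/815 = 3.11346
V̂(ȳ_st) = 22.5325
SE(ȳ_st) = √22.5325 = 4.74684

ȳ_st ≈ 412.106, SE ≈ 4.75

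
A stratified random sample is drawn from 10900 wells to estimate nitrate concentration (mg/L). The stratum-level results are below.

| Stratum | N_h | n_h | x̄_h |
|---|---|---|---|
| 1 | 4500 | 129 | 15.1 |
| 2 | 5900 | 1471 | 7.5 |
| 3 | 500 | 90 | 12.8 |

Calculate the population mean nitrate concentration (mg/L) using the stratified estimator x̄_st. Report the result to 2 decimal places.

N = Σ N_h = 10900. Stratum weights W_h = N_h/N.
x̄_st = (4500·15.1 + 5900·7.5 + 500·12.8) / 10900 = 10.8807

x̄_st ≈ 10.88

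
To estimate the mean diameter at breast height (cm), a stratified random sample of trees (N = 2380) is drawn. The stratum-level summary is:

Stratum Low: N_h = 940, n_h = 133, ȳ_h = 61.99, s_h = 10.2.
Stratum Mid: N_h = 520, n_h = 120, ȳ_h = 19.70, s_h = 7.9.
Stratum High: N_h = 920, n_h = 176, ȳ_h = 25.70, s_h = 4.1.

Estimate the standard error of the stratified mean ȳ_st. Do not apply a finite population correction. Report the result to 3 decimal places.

SE(ȳ_st) ≈ 0.401

V̂(ȳ_st) = Σ W_h² s_h²/n_h, with W_h = N_h/N and N = 2380:
  stratum Low: (940/2380)²·10.2²/133 = 0.122025
  stratum Mid: (520/2380)²·7.9²/120 = 0.0248271
  stratum High: (920/2380)²·4.1²/176 = 0.0142717
V̂(ȳ_st) = 0.161124
SE(ȳ_st) = √0.161124 = 0.401403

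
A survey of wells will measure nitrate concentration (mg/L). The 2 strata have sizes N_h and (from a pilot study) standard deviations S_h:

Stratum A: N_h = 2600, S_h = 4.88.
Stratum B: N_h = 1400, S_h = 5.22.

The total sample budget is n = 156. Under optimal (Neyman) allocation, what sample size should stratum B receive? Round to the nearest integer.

Neyman allocation: n_h = n · N_h S_h / Σ N_i S_i, with n = 156.
  stratum A: N_h·S_h = 2600·4.88 = 12688.00
  stratum B: N_h·S_h = 1400·5.22 = 7308.00
Σ N_h S_h = 19996.00
n for stratum B = 156·7308.00/19996.00 = 57.014 → 57

57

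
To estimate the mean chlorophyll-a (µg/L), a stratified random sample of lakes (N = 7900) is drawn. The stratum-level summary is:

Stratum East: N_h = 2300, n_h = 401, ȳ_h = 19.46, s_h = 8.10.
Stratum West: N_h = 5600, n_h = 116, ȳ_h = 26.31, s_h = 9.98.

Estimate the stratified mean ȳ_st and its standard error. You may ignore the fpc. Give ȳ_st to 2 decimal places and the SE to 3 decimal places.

ȳ_st ≈ 24.32, SE ≈ 0.667

ȳ_st = Σ W_h ȳ_h = (2300·19.46 + 5600·26.31)/7900 = 24.31570
V̂(ȳ_st) = Σ W_h² s_h²/n_h, with W_h = N_h/N and N = 7900:
  stratum East: (2300/7900)²·8.10²/401 = 0.0138684
  stratum West: (5600/7900)²·9.98²/116 = 0.431445
V̂(ȳ_st) = 0.445313
SE(ȳ_st) = √0.445313 = 0.667318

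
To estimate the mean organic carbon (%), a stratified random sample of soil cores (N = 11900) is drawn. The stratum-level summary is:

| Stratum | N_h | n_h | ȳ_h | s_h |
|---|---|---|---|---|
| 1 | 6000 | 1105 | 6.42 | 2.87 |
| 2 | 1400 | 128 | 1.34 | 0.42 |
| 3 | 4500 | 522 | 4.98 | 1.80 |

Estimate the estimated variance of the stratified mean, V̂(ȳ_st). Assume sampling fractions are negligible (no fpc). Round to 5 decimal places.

V̂(ȳ_st) = Σ W_h² s_h²/n_h, with W_h = N_h/N and N = 11900:
  stratum 1: (6000/11900)²·2.87²/1105 = 0.001895
  stratum 2: (1400/11900)²·0.42²/128 = 1.90744e-05
  stratum 3: (4500/11900)²·1.80²/522 = 0.000887576
V̂(ȳ_st) = 0.00280165

V̂(ȳ_st) ≈ 0.00280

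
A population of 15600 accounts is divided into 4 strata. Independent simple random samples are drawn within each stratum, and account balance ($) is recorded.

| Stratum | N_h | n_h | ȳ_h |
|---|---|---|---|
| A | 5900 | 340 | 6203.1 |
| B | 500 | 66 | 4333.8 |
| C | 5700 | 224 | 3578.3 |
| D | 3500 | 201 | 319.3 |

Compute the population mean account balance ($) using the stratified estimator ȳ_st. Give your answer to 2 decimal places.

ȳ_st ≈ 3864.04

N = Σ N_h = 15600. Stratum weights W_h = N_h/N.
ȳ_st = (5900·6203.1 + 500·4333.8 + 5700·3578.3 + 3500·319.3) / 15600 = 3864.0417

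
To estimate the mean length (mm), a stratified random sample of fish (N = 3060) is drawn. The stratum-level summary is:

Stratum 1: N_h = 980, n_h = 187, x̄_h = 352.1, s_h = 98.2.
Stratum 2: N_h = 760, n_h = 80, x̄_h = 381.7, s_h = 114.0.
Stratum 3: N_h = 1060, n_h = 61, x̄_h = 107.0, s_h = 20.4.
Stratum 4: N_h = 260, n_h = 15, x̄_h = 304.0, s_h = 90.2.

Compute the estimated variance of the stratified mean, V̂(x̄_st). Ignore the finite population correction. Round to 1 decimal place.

V̂(x̄_st) = Σ W_h² s_h²/n_h, with W_h = N_h/N and N = 3060:
  stratum 1: (980/3060)²·98.2²/187 = 5.28921
  stratum 2: (760/3060)²·114.0²/80 = 10.0208
  stratum 3: (1060/3060)²·20.4²/61 = 0.818652
  stratum 4: (260/3060)²·90.2²/15 = 3.91585
V̂(x̄_st) = 20.0445

V̂(x̄_st) ≈ 20.0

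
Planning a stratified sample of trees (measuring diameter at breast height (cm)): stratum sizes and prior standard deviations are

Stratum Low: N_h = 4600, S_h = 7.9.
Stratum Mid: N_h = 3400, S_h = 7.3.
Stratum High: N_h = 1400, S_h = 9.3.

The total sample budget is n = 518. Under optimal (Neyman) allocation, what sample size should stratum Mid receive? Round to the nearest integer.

173

Neyman allocation: n_h = n · N_h S_h / Σ N_i S_i, with n = 518.
  stratum Low: N_h·S_h = 4600·7.9 = 36340.00
  stratum Mid: N_h·S_h = 3400·7.3 = 24820.00
  stratum High: N_h·S_h = 1400·9.3 = 13020.00
Σ N_h S_h = 74180.00
n for stratum Mid = 518·24820.00/74180.00 = 173.318 → 173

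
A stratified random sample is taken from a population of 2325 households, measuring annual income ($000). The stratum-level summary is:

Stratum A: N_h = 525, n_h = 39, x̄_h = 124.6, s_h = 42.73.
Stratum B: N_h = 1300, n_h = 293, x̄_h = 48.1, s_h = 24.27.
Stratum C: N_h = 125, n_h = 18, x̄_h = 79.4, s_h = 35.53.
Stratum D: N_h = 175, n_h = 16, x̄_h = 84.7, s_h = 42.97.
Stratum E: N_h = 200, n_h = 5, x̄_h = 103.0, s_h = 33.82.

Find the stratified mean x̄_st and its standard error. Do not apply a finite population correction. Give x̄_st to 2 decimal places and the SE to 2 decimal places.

x̄_st ≈ 74.53, SE ≈ 2.36

x̄_st = Σ W_h x̄_h = (525·124.6 + 1300·48.1 + 125·79.4 + 175·84.7 + 200·103.0)/2325 = 74.53441
V̂(x̄_st) = Σ W_h² s_h²/n_h, with W_h = N_h/N and N = 2325:
  stratum A: (525/2325)²·42.73²/39 = 2.38712
  stratum B: (1300/2325)²·24.27²/293 = 0.628511
  stratum C: (125/2325)²·35.53²/18 = 0.202718
  stratum D: (175/2325)²·42.97²/16 = 0.653794
  stratum E: (200/2325)²·33.82²/5 = 1.69274
V̂(x̄_st) = 5.56488
SE(x̄_st) = √5.56488 = 2.359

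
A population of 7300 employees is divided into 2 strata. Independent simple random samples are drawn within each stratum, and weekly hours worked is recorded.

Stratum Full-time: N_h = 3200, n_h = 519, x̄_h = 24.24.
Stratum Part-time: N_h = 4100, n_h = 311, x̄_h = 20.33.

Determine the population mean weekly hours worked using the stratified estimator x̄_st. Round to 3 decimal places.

N = Σ N_h = 7300. Stratum weights W_h = N_h/N.
x̄_st = (3200·24.24 + 4100·20.33) / 7300 = 22.04397

x̄_st ≈ 22.044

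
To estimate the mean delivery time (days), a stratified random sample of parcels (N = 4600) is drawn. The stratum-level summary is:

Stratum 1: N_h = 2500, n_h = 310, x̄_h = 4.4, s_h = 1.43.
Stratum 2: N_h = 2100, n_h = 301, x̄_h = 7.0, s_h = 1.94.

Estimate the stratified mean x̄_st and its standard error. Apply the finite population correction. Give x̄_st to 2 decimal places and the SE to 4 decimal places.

x̄_st = Σ W_h x̄_h = (2500·4.4 + 2100·7.0)/4600 = 5.58696
V̂(x̄_st) = Σ W_h² (1 − n_h/N_h) s_h²/n_h, with W_h = N_h/N and N = 4600:
  stratum 1: (2500/4600)²·(1 − 310/2500)·1.43²/310 = 0.00170679
  stratum 2: (2100/4600)²·(1 − 301/2100)·1.94²/301 = 0.0022324
V̂(x̄_st) = 0.00393918
SE(x̄_st) = √0.00393918 = 0.0627629

x̄_st ≈ 5.59, SE ≈ 0.0628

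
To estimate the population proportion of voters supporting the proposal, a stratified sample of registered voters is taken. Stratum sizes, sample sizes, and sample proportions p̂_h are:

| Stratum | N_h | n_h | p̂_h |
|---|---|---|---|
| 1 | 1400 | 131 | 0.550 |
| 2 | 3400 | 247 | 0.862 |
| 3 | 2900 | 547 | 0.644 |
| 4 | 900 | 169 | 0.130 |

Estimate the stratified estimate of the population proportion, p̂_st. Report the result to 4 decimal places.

N = 8600; stratum weights W_h = N_h/N.
p̂_st = Σ W_h p̂_h = (1400·0.550 + 3400·0.862 + 2900·0.644 + 900·0.130)/8600 = 0.66109

p̂_st ≈ 0.6611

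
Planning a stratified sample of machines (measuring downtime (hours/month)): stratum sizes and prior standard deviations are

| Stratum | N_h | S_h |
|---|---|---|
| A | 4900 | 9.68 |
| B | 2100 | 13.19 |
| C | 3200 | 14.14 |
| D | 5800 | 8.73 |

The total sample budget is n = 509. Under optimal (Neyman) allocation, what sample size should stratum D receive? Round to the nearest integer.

Neyman allocation: n_h = n · N_h S_h / Σ N_i S_i, with n = 509.
  stratum A: N_h·S_h = 4900·9.68 = 47432.00
  stratum B: N_h·S_h = 2100·13.19 = 27699.00
  stratum C: N_h·S_h = 3200·14.14 = 45248.00
  stratum D: N_h·S_h = 5800·8.73 = 50634.00
Σ N_h S_h = 171013.00
n for stratum D = 509·50634.00/171013.00 = 150.706 → 151

151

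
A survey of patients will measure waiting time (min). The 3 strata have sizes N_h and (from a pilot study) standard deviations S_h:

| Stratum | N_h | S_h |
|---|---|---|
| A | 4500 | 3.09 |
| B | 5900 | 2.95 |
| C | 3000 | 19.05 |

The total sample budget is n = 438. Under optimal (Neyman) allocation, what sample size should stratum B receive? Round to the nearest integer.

86

Neyman allocation: n_h = n · N_h S_h / Σ N_i S_i, with n = 438.
  stratum A: N_h·S_h = 4500·3.09 = 13905.00
  stratum B: N_h·S_h = 5900·2.95 = 17405.00
  stratum C: N_h·S_h = 3000·19.05 = 57150.00
Σ N_h S_h = 88460.00
n for stratum B = 438·17405.00/88460.00 = 86.179 → 86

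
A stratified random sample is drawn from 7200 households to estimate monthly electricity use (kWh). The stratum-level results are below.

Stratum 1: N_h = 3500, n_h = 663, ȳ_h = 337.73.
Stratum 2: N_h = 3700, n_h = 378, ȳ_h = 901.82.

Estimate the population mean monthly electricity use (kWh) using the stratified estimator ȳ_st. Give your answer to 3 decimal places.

N = Σ N_h = 7200. Stratum weights W_h = N_h/N.
ȳ_st = (3500·337.73 + 3700·901.82) / 7200 = 627.60958

ȳ_st ≈ 627.610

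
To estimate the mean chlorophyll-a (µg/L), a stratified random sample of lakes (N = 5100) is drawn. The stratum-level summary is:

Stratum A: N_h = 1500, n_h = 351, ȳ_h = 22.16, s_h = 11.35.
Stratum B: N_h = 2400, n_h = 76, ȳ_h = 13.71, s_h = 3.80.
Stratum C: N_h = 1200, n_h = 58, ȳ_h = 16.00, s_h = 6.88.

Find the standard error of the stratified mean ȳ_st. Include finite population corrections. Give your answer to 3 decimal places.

V̂(ȳ_st) = Σ W_h² (1 − n_h/N_h) s_h²/n_h, with W_h = N_h/N and N = 5100:
  stratum A: (1500/5100)²·(1 − 351/1500)·11.35²/351 = 0.0243196
  stratum B: (2400/5100)²·(1 − 76/2400)·3.80²/76 = 0.0407437
  stratum C: (1200/5100)²·(1 − 58/1200)·6.88²/58 = 0.0429988
V̂(ȳ_st) = 0.108062
SE(ȳ_st) = √0.108062 = 0.328728

SE(ȳ_st) ≈ 0.329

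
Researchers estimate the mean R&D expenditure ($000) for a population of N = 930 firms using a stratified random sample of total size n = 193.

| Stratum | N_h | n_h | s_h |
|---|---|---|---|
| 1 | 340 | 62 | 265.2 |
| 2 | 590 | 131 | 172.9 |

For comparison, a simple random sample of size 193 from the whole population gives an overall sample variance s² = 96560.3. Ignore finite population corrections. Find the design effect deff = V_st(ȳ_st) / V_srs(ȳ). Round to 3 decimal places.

deff ≈ 0.487

V̂(ȳ_st) = Σ W_h² s_h²/n_h, with W_h = N_h/N and N = 930:
  stratum 1: (340/930)²·265.2²/62 = 151.617
  stratum 2: (590/930)²·172.9²/131 = 91.8453
V_st = 243.462
V_srs = s²/n = 96560.3/193 = 500.312
deff = V_st / V_srs = 243.462/500.312 = 0.4866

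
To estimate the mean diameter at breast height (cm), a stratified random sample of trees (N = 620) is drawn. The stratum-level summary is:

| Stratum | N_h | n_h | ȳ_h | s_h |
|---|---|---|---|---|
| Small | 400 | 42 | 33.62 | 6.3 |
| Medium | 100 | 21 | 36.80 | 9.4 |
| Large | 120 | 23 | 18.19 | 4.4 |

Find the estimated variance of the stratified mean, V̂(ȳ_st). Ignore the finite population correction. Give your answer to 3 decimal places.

V̂(ȳ_st) = Σ W_h² s_h²/n_h, with W_h = N_h/N and N = 620:
  stratum Small: (400/620)²·6.3²/42 = 0.39334
  stratum Medium: (100/620)²·9.4²/21 = 0.109459
  stratum Large: (120/620)²·4.4²/23 = 0.0315324
V̂(ȳ_st) = 0.534332

V̂(ȳ_st) ≈ 0.534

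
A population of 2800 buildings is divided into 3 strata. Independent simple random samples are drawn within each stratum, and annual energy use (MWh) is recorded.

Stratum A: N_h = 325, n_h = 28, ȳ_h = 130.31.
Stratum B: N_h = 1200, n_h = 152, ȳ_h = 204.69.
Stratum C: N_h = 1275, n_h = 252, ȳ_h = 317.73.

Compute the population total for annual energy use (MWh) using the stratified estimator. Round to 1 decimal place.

τ̂_st = Σ N_h ȳ_h = 325·130.31 + 1200·204.69 + 1275·317.73 = 693084.5

τ̂_st ≈ 693084.5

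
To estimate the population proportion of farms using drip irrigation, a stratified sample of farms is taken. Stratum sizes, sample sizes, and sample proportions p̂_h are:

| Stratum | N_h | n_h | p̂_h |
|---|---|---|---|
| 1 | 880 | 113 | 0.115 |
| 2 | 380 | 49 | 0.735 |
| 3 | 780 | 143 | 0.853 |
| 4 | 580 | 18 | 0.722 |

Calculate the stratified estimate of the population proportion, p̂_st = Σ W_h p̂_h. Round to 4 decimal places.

N = 2620; stratum weights W_h = N_h/N.
p̂_st = Σ W_h p̂_h = (880·0.115 + 380·0.735 + 780·0.853 + 580·0.722)/2620 = 0.55901

p̂_st ≈ 0.5590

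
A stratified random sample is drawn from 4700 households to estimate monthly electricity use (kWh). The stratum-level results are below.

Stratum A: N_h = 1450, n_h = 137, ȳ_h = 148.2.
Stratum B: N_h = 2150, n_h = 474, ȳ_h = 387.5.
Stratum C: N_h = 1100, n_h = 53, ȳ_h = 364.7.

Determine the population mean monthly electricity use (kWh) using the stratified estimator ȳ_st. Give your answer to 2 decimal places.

N = Σ N_h = 4700. Stratum weights W_h = N_h/N.
ȳ_st = (1450·148.2 + 2150·387.5 + 1100·364.7) / 4700 = 308.3372

ȳ_st ≈ 308.34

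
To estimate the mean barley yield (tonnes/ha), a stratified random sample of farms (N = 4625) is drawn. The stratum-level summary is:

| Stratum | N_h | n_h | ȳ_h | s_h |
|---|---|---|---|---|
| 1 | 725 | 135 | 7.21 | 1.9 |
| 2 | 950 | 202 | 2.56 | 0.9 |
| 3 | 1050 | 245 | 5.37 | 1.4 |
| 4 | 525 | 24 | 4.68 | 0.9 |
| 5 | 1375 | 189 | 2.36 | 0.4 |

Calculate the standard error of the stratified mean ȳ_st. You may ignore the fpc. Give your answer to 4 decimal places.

V̂(ȳ_st) = Σ W_h² s_h²/n_h, with W_h = N_h/N and N = 4625:
  stratum 1: (725/4625)²·1.9²/135 = 0.000657092
  stratum 2: (950/4625)²·0.9²/202 = 0.000169183
  stratum 3: (1050/4625)²·1.4²/245 = 0.00041233
  stratum 4: (525/4625)²·0.9²/24 = 0.000434879
  stratum 5: (1375/4625)²·0.4²/189 = 7.48239e-05
V̂(ȳ_st) = 0.00174831
SE(ȳ_st) = √0.00174831 = 0.0418128

SE(ȳ_st) ≈ 0.0418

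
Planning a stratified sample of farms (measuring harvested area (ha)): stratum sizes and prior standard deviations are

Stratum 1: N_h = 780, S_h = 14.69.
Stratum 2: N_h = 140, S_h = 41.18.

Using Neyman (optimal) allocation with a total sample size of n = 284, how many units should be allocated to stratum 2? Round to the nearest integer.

Neyman allocation: n_h = n · N_h S_h / Σ N_i S_i, with n = 284.
  stratum 1: N_h·S_h = 780·14.69 = 11458.20
  stratum 2: N_h·S_h = 140·41.18 = 5765.20
Σ N_h S_h = 17223.40
n for stratum 2 = 284·5765.20/17223.40 = 95.064 → 95

95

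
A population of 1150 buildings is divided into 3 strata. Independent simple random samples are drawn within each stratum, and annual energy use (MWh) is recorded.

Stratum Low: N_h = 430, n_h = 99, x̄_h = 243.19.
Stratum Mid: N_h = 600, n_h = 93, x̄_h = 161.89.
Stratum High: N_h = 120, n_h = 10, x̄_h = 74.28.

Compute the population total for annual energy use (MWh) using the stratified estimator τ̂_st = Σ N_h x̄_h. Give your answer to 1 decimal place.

τ̂_st ≈ 210619.3

τ̂_st = Σ N_h x̄_h = 430·243.19 + 600·161.89 + 120·74.28 = 210619.3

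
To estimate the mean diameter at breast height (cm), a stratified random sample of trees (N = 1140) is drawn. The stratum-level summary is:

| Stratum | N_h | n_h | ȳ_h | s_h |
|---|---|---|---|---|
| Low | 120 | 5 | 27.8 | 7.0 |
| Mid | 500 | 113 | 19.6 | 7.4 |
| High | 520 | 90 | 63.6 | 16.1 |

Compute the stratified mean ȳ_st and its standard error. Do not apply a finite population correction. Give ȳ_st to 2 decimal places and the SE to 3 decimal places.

ȳ_st ≈ 40.53, SE ≈ 0.895

ȳ_st = Σ W_h ȳ_h = (120·27.8 + 500·19.6 + 520·63.6)/1140 = 40.53333
V̂(ȳ_st) = Σ W_h² s_h²/n_h, with W_h = N_h/N and N = 1140:
  stratum Low: (120/1140)²·7.0²/5 = 0.108587
  stratum Mid: (500/1140)²·7.4²/113 = 0.0932213
  stratum High: (520/1140)²·16.1²/90 = 0.599247
V̂(ȳ_st) = 0.801056
SE(ȳ_st) = √0.801056 = 0.895017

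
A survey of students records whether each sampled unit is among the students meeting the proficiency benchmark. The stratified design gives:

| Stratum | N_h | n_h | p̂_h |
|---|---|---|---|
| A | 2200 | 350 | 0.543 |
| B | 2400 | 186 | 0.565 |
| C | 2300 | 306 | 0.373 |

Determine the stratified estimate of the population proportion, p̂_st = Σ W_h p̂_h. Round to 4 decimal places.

N = 6900; stratum weights W_h = N_h/N.
p̂_st = Σ W_h p̂_h = (2200·0.543 + 2400·0.565 + 2300·0.373)/6900 = 0.49399

p̂_st ≈ 0.4940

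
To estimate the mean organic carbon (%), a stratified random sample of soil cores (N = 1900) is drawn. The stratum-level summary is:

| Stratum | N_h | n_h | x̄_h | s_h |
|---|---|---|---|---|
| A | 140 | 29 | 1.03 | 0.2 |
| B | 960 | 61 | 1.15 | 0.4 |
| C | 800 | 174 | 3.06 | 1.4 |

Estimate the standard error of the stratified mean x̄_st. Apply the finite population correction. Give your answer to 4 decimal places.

SE(x̄_st) ≈ 0.0469

V̂(x̄_st) = Σ W_h² (1 − n_h/N_h) s_h²/n_h, with W_h = N_h/N and N = 1900:
  stratum A: (140/1900)²·(1 − 29/140)·0.2²/29 = 5.93753e-06
  stratum B: (960/1900)²·(1 − 61/960)·0.4²/61 = 0.000627067
  stratum C: (800/1900)²·(1 − 174/800)·1.4²/174 = 0.00156266
V̂(x̄_st) = 0.00219566
SE(x̄_st) = √0.00219566 = 0.0468579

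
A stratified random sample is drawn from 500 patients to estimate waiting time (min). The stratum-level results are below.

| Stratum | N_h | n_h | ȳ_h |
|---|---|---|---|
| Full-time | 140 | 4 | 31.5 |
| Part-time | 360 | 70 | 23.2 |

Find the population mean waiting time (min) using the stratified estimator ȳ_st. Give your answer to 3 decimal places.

N = Σ N_h = 500. Stratum weights W_h = N_h/N.
ȳ_st = (140·31.5 + 360·23.2) / 500 = 25.52400

ȳ_st ≈ 25.524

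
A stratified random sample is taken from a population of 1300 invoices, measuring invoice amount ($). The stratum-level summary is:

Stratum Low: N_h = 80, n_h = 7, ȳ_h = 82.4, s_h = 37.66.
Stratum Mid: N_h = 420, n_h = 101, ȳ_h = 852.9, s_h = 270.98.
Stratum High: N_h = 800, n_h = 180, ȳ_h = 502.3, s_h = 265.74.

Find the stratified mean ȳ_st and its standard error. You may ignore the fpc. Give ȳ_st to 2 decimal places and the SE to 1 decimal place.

ȳ_st ≈ 589.73, SE ≈ 15.0

ȳ_st = Σ W_h ȳ_h = (80·82.4 + 420·852.9 + 800·502.3)/1300 = 589.73077
V̂(ȳ_st) = Σ W_h² s_h²/n_h, with W_h = N_h/N and N = 1300:
  stratum Low: (80/1300)²·37.66²/7 = 0.767284
  stratum Mid: (420/1300)²·270.98²/101 = 75.8866
  stratum High: (800/1300)²·265.74²/180 = 148.571
V̂(ȳ_st) = 225.225
SE(ȳ_st) = √225.225 = 15.0075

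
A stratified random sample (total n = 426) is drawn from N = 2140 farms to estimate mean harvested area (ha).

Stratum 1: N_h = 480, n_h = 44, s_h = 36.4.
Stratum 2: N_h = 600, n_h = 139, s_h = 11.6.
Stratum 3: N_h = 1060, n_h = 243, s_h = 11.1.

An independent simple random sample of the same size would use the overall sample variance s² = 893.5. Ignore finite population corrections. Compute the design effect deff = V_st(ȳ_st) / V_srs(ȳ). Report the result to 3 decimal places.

V̂(ȳ_st) = Σ W_h² s_h²/n_h, with W_h = N_h/N and N = 2140:
  stratum 1: (480/2140)²·36.4²/44 = 1.51497
  stratum 2: (600/2140)²·11.6²/139 = 0.0760985
  stratum 3: (1060/2140)²·11.1²/243 = 0.124401
V_st = 1.71547
V_srs = s²/n = 893.5/426 = 2.09742
deff = V_st / V_srs = 1.71547/2.09742 = 0.8179

deff ≈ 0.818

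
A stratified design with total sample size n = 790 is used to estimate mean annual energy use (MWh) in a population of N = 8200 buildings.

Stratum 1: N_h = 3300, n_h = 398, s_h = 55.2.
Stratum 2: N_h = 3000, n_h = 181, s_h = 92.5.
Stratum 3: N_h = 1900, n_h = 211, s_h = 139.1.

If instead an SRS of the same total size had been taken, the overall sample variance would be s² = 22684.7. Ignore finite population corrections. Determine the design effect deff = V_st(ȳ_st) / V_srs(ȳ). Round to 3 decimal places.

deff ≈ 0.435

V̂(ȳ_st) = Σ W_h² s_h²/n_h, with W_h = N_h/N and N = 8200:
  stratum 1: (3300/8200)²·55.2²/398 = 1.23992
  stratum 2: (3000/8200)²·92.5²/181 = 6.32732
  stratum 3: (1900/8200)²·139.1²/211 = 4.92324
V_st = 12.4905
V_srs = s²/n = 22684.7/790 = 28.7148
deff = V_st / V_srs = 12.4905/28.7148 = 0.4350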